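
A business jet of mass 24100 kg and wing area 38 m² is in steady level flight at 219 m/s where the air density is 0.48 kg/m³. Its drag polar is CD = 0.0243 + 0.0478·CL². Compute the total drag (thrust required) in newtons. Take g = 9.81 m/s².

D = 16700 N

Level flight ⇒ L = W = m·g = 24100 × 9.81 = 2.3642×10^5 N.
Dynamic pressure q = 0.5 × 0.48 × 219² = 11510 Pa.
Required CL = L/(qS) = 2.3642×10^5/(11510·38) = 0.5405.
CD = 0.0243 + 0.0478 × 0.5405² = 0.03826.
D = q·S·CD = 11510 × 38 × 0.03826 = 16740 N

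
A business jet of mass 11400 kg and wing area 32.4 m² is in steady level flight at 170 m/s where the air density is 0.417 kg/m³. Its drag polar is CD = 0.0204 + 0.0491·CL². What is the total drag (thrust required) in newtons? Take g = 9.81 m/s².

Weight W = mg = 11400 × 9.81 = 1.1183×10^5 N; in level flight L = W.
Dynamic pressure q = 0.5 × 0.417 × 170² = 6026 Pa.
CL = 2W/(ρv²S) = 2×1.1183×10^5/(0.417×170²×32.4) = 0.5728.
CD = 0.0204 + 0.0491 × 0.5728² = 0.03651.
D = q·S·CD = 6026 × 32.4 × 0.03651 = 7128 N

D = 7130 N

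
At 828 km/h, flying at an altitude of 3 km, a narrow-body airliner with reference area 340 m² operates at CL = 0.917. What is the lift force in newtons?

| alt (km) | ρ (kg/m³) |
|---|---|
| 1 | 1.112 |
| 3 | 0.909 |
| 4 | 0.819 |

At 3 km, from the table: ρ = 0.909 kg/m³.
Convert speed: v = 828 km/h ÷ 3.6 = 230 m/s.
L = ½ρv²S·CL = ½ × 0.909 × 230² × 340 × 0.917 = 7.5×10^6 N ≈ 7500 kN

L = 7.5×10^6 N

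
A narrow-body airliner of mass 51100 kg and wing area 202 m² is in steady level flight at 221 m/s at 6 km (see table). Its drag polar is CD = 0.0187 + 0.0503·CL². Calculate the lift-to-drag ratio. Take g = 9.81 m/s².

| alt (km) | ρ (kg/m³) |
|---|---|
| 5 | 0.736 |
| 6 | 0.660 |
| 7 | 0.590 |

At 6 km, from the table: ρ = 0.660 kg/m³.
Level flight ⇒ L = W = m·g = 51100 × 9.81 = 5.0129×10^5 N.
q = ½ρv² = ½ × 0.66 × 221² = 16120 Pa.
Required CL = L/(qS) = 5.0129×10^5/(16120·202) = 0.154.
CD = 0.0187 + 0.0503 × 0.154² = 0.01989.
L/D = CL/CD = 0.154 / 0.01989 = 7.74

L/D = 7.74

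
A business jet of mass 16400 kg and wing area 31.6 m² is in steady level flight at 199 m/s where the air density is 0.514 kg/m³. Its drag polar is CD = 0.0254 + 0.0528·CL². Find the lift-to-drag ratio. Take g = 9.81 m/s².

Weight W = mg = 16400 × 9.81 = 1.6088×10^5 N; in level flight L = W.
Dynamic pressure q = 0.5 × 0.514 × 199² = 10180 Pa.
Required CL = L/(qS) = 1.6088×10^5/(10180·31.6) = 0.5002.
CD = 0.0254 + 0.0528 × 0.5002² = 0.03861.
L/D = CL/CD = 0.5002 / 0.03861 = 13

L/D = 13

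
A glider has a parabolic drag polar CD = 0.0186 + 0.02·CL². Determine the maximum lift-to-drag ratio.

For CD = CD0 + K·CL², (L/D)max occurs at CL* = √(CD0/K) and equals 1/(2√(K·CD0)).
(L/D)max = 1/(2√(0.02 × 0.0186)) = 1/(2 × 0.01929) = 25.9

(L/D)max = 25.9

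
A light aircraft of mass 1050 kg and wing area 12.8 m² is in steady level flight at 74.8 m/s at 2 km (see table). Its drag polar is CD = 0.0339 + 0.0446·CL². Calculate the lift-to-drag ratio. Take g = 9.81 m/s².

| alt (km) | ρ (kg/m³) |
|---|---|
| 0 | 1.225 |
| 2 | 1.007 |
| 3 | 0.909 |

At 2 km, from the table: ρ = 1.007 kg/m³.
In steady level flight, lift balances weight: W = mg = 1050 × 9.81 = 10300 N.
Dynamic pressure q = 0.5 × 1.007 × 74.8² = 2817 Pa.
CL = 2W/(ρv²S) = 2×10300/(1.007×74.8²×12.8) = 0.2857.
CD = 0.0339 + 0.0446 × 0.2857² = 0.03754.
L/D = CL/CD = 0.2857 / 0.03754 = 7.61

L/D = 7.61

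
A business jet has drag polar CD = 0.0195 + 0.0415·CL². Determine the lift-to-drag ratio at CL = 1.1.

CD = 0.0195 + 0.0415 × 1.1² = 0.06972
L/D = CL/CD = 1.1 / 0.06972 = 15.8

L/D = 15.8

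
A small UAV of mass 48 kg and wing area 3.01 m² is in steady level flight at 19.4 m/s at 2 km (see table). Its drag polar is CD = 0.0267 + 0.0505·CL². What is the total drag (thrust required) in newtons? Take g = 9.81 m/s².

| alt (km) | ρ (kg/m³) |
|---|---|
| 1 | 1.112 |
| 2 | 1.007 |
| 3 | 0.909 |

At 2 km, from the table: ρ = 1.007 kg/m³.
Level flight ⇒ L = W = m·g = 48 × 9.81 = 470.88 N.
q = ½ρv² = ½ × 1.007 × 19.4² = 189.5 Pa.
CL = 2W/(ρv²S) = 2×470.88/(1.007×19.4²×3.01) = 0.8255.
CD = 0.0267 + 0.0505 × 0.8255² = 0.06112.
D = q·S·CD = 189.5 × 3.01 × 0.06112 = 34.86 N

D = 34.9 N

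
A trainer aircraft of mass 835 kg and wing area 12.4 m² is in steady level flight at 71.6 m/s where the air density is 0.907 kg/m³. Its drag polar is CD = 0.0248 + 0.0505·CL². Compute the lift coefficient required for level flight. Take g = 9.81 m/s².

CL = 0.284

Weight W = mg = 835 × 9.81 = 8191.4 N; in level flight L = W.
q = ½ρv² = ½ × 0.907 × 71.6² = 2325 Pa.
CL = 2W/(ρv²S) = 2×8191.4/(0.907×71.6²×12.4) = 0.2841.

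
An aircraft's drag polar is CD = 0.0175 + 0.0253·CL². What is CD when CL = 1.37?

CD = 0.065

CD = 0.0175 + 0.0253 × 1.37² = 0.0175 + 0.04749 = 0.065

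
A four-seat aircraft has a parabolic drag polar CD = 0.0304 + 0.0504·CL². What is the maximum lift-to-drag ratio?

(L/D)max = 12.8

For CD = CD0 + K·CL², (L/D)max occurs at CL* = √(CD0/K) and equals 1/(2√(K·CD0)).
(L/D)max = 1/(2√(0.0504 × 0.0304)) = 1/(2 × 0.03914) = 12.8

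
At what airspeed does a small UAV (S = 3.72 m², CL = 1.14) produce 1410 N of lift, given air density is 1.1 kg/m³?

v = 24.6 m/s

L = ½ρv²S·CL ⇒ v = √(2L/(ρ·S·CL))
v = √(2 × 1410 / (1.1 × 3.72 × 1.14)) = √604.5 = 24.6 m/s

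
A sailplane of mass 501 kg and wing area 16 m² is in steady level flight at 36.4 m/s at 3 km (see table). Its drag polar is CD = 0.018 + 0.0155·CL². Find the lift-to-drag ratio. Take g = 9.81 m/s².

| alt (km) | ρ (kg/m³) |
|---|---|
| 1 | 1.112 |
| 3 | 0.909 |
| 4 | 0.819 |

L/D = 23.2

At 3 km, from the table: ρ = 0.909 kg/m³.
Level flight ⇒ L = W = m·g = 501 × 9.81 = 4914.8 N.
q = ½ρv² = ½ × 0.909 × 36.4² = 602.2 Pa.
CL = 2W/(ρv²S) = 2×4914.8/(0.909×36.4²×16) = 0.5101.
CD = 0.018 + 0.0155 × 0.5101² = 0.02203.
L/D = CL/CD = 0.5101 / 0.02203 = 23.2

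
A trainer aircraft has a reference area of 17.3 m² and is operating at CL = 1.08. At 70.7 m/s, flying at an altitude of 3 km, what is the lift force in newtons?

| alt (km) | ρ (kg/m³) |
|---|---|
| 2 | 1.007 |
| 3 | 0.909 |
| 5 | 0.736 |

At 3 km, from the table: ρ = 0.909 kg/m³.
L = ½ρv²S·CL = ½ × 0.909 × 70.7² × 17.3 × 1.08 = 42400 N ≈ 42.4 kN

L = 42400 N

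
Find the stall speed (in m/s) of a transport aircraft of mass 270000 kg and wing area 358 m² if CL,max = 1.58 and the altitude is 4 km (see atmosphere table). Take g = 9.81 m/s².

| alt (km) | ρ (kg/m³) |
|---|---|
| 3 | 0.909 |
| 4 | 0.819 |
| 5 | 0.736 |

At 4 km, from the table: ρ = 0.819 kg/m³.
Weight W = mg = 270000 × 9.81 = 2.649×10^6 N.
From L = ½ρV²S·CL,max = W: V_stall = √(2W/(ρSCL,max)) = √(2·2.649×10^6/(0.819·358·1.58))
V_stall = √11440 = 107 m/s

V_stall = 107 m/s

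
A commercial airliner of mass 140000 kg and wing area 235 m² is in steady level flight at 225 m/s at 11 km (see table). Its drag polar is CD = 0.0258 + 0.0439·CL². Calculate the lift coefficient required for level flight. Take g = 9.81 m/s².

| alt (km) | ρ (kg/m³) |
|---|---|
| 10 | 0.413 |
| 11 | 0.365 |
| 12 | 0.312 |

At 11 km, from the table: ρ = 0.365 kg/m³.
In steady level flight, lift balances weight: W = mg = 140000 × 9.81 = 1.3734×10^6 N.
Dynamic pressure q = 0.5 × 0.365 × 225² = 9239 Pa.
Required CL = L/(qS) = 1.3734×10^6/(9239·235) = 0.6326.

CL = 0.633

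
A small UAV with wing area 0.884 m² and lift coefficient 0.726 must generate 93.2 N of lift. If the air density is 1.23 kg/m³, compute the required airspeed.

L = ½ρv²S·CL ⇒ v = √(2L/(ρ·S·CL))
v = √(2 × 93.2 / (1.23 × 0.884 × 0.726)) = √236.1 = 15.4 m/s

v = 15.4 m/s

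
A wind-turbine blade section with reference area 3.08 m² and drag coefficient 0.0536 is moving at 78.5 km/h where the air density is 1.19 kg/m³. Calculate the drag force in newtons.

D = 46.7 N

Convert speed: v = 78.5 km/h ÷ 3.6 = 21.81 m/s.
Dynamic pressure q = ½ρv² = ½ × 1.19 × 21.81² = 282.9 Pa.
D = q·S·CD = 282.9 × 3.08 × 0.0536 = 46.7 N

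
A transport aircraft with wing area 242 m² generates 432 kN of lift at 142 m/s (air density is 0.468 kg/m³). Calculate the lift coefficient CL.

From L = ½ρv²S·CL, rearranging gives CL = 2L/(ρv²S).
CL = 2 × 4.32×10^5 / (0.468 × 142² × 242) = 0.378

CL = 0.378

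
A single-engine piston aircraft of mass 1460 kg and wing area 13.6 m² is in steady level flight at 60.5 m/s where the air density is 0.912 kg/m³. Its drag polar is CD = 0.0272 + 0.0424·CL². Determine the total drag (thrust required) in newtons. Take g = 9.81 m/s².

D = 1000 N

Level flight ⇒ L = W = m·g = 1460 × 9.81 = 14323 N.
q = ½ρv² = ½ × 0.912 × 60.5² = 1669 Pa.
Required CL = L/(qS) = 14323/(1669·13.6) = 0.631.
CD = 0.0272 + 0.0424 × 0.631² = 0.04408.
D = q·S·CD = 1669 × 13.6 × 0.04408 = 1001 N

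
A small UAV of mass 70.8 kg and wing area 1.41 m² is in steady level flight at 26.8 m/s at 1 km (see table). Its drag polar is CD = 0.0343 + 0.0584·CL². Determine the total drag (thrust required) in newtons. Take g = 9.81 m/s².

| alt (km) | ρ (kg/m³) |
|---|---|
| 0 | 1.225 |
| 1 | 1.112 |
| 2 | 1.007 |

At 1 km, from the table: ρ = 1.112 kg/m³.
Level flight ⇒ L = W = m·g = 70.8 × 9.81 = 694.55 N.
Dynamic pressure q = 0.5 × 1.112 × 26.8² = 399.3 Pa.
CL = W/(q·S) = 694.55 / (399.3 × 1.41) = 1.233.
CD = 0.0343 + 0.0584 × 1.233² = 0.1232.
D = q·S·CD = 399.3 × 1.41 × 0.1232 = 69.35 N

D = 69.3 N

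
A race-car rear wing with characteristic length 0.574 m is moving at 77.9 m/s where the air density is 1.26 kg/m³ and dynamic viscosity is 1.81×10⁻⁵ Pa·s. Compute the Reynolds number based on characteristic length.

Re = 3.11×10^6

Re = ρ·v·c/μ = 1.26 × 77.9 × 0.574 / (1.81×10⁻⁵) = 3.11×10^6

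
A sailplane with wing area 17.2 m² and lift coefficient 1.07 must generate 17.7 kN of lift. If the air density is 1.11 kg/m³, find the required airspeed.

L = ½ρv²S·CL ⇒ v = √(2L/(ρ·S·CL))
v = √(2 × 17700 / (1.11 × 17.2 × 1.07)) = √1733 = 41.6 m/s

v = 41.6 m/s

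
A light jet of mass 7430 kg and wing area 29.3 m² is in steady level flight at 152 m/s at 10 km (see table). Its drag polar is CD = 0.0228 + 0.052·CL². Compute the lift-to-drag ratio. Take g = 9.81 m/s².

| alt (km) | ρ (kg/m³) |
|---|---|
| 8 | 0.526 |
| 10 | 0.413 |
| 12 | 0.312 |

At 10 km, from the table: ρ = 0.413 kg/m³.
Weight W = mg = 7430 × 9.81 = 72888 N; in level flight L = W.
Dynamic pressure q = 0.5 × 0.413 × 152² = 4771 Pa.
CL = 2W/(ρv²S) = 2×72888/(0.413×152²×29.3) = 0.5214.
CD = 0.0228 + 0.052 × 0.5214² = 0.03694.
L/D = CL/CD = 0.5214 / 0.03694 = 14.1

L/D = 14.1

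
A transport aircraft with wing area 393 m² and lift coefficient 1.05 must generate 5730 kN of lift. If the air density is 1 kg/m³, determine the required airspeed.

v = 167 m/s

L = ½ρv²S·CL ⇒ v = √(2L/(ρ·S·CL))
v = √(2 × 5.73×10^6 / (1 × 393 × 1.05)) = √27770 = 167 m/s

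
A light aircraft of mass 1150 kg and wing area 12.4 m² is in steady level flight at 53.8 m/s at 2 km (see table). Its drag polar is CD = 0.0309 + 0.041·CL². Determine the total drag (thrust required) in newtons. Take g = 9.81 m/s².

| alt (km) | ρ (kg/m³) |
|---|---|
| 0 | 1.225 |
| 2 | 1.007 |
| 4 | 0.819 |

At 2 km, from the table: ρ = 1.007 kg/m³.
Level flight ⇒ L = W = m·g = 1150 × 9.81 = 11282 N.
Dynamic pressure q = 0.5 × 1.007 × 53.8² = 1457 Pa.
CL = W/(q·S) = 11282 / (1457 × 12.4) = 0.6243.
CD = 0.0309 + 0.041 × 0.6243² = 0.04688.
D = q·S·CD = 1457 × 12.4 × 0.04688 = 847.2 N

D = 847 N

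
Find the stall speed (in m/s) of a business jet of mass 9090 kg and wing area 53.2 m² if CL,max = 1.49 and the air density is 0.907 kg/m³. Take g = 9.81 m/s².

V_stall = 49.8 m/s

At stall, lift equals weight: L = W = m·g = 9090 × 9.81 = 89170 N.
From L = ½ρV²S·CL,max = W: V_stall = √(2W/(ρSCL,max)) = √(2·89170/(0.907·53.2·1.49))
V_stall = √2481 = 49.8 m/s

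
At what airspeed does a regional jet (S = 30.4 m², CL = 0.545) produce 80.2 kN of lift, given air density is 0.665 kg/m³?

v = 121 m/s

L = ½ρv²S·CL ⇒ v = √(2L/(ρ·S·CL))
v = √(2 × 80200 / (0.665 × 30.4 × 0.545)) = √14560 = 121 m/s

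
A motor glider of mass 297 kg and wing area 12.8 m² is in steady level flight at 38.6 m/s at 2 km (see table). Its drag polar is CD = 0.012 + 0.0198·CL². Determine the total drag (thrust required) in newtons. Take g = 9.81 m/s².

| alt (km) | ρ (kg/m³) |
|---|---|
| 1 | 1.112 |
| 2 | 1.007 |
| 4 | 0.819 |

At 2 km, from the table: ρ = 1.007 kg/m³.
In steady level flight, lift balances weight: W = mg = 297 × 9.81 = 2913.6 N.
q = ½ρv² = ½ × 1.007 × 38.6² = 750.2 Pa.
Required CL = L/(qS) = 2913.6/(750.2·12.8) = 0.3034.
CD = 0.012 + 0.0198 × 0.3034² = 0.01382.
D = q·S·CD = 750.2 × 12.8 × 0.01382 = 132.7 N

D = 133 N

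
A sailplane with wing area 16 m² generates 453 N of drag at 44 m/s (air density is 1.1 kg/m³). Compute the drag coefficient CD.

From D = ½ρv²S·CD, rearranging gives CD = 2D/(ρv²S).
CD = 2 × 453 / (1.1 × 44² × 16) = 0.0266

CD = 0.0266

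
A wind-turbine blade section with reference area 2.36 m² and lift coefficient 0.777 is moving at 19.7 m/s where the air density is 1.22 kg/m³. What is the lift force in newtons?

Dynamic pressure q = ½ρv² = ½ × 1.22 × 19.7² = 236.7 Pa.
L = q·S·CL = 236.7 × 2.36 × 0.777 = 434 N

L = 434 N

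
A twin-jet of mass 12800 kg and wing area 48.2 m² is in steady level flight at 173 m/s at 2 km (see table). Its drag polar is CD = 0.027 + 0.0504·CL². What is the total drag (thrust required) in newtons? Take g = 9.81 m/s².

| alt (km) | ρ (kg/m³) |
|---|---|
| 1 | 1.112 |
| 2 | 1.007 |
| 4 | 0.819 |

D = 20700 N

At 2 km, from the table: ρ = 1.007 kg/m³.
Level flight ⇒ L = W = m·g = 12800 × 9.81 = 1.2557×10^5 N.
Dynamic pressure q = 0.5 × 1.007 × 173² = 15070 Pa.
CL = 2W/(ρv²S) = 2×1.2557×10^5/(1.007×173²×48.2) = 0.1729.
CD = 0.027 + 0.0504 × 0.1729² = 0.02851.
D = q·S·CD = 15070 × 48.2 × 0.02851 = 20710 N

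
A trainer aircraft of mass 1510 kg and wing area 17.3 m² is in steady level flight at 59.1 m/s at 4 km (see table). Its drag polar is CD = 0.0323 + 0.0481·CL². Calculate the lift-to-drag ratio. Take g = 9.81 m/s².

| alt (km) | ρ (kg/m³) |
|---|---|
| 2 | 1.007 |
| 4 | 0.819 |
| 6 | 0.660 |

At 4 km, from the table: ρ = 0.819 kg/m³.
In steady level flight, lift balances weight: W = mg = 1510 × 9.81 = 14813 N.
q = ½ρv² = ½ × 0.819 × 59.1² = 1430 Pa.
CL = 2W/(ρv²S) = 2×14813/(0.819×59.1²×17.3) = 0.5986.
CD = 0.0323 + 0.0481 × 0.5986² = 0.04954.
L/D = CL/CD = 0.5986 / 0.04954 = 12.1

L/D = 12.1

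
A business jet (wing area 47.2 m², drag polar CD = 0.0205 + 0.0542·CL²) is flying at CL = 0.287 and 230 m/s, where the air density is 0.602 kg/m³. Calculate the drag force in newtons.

D = 18800 N

CD = 0.0205 + 0.0542 × 0.287² = 0.02496
D = ½ρv²S·CD = ½ × 0.602 × 230² × 47.2 × 0.02496 = 18800 N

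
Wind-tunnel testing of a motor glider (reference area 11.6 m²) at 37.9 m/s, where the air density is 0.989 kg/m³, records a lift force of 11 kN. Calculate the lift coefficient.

CL = 1.34

From L = ½ρv²S·CL, rearranging gives CL = 2L/(ρv²S).
CL = 2 × 11000 / (0.989 × 37.9² × 11.6) = 1.34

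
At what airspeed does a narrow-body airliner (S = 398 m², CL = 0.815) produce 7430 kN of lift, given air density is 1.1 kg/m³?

v = 204 m/s

L = ½ρv²S·CL ⇒ v = √(2L/(ρ·S·CL))
v = √(2 × 7.43×10^6 / (1.1 × 398 × 0.815)) = √41650 = 204 m/s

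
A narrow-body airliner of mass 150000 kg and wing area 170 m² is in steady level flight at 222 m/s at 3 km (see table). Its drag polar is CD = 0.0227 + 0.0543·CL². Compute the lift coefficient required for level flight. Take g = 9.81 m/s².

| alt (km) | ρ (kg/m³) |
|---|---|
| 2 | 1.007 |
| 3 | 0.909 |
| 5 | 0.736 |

At 3 km, from the table: ρ = 0.909 kg/m³.
In steady level flight, lift balances weight: W = mg = 150000 × 9.81 = 1.4715×10^6 N.
Dynamic pressure q = 0.5 × 0.909 × 222² = 22400 Pa.
CL = W/(q·S) = 1.4715×10^6 / (22400 × 170) = 0.3864.

CL = 0.386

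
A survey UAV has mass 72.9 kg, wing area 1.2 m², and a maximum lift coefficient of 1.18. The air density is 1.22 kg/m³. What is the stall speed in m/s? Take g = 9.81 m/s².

V_stall = 28.8 m/s

Stall occurs when L = W at CL,max. W = mg = 72.9 × 9.81 = 715.1 N.
From L = ½ρV²S·CL,max = W: V_stall = √(2W/(ρSCL,max)) = √(2·715.1/(1.22·1.2·1.18))
V_stall = √827.9 = 28.8 m/s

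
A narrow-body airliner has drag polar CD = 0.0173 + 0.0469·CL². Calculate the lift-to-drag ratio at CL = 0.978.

L/D = 15.7

CD = 0.0173 + 0.0469 × 0.978² = 0.06216
L/D = CL/CD = 0.978 / 0.06216 = 15.7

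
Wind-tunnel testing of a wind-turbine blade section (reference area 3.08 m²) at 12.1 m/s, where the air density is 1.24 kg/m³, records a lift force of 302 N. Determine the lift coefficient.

From L = ½ρv²S·CL, rearranging gives CL = 2L/(ρv²S).
CL = 2 × 302 / (1.24 × 12.1² × 3.08) = 1.08

CL = 1.08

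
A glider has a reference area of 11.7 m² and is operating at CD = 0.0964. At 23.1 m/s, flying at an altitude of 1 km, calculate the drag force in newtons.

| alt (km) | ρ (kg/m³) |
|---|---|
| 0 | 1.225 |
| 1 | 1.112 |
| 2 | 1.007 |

At 1 km, from the table: ρ = 1.112 kg/m³.
Dynamic pressure q = ½ρv² = ½ × 1.112 × 23.1² = 296.7 Pa.
D = q·S·CD = 296.7 × 11.7 × 0.0964 = 335 N

D = 335 N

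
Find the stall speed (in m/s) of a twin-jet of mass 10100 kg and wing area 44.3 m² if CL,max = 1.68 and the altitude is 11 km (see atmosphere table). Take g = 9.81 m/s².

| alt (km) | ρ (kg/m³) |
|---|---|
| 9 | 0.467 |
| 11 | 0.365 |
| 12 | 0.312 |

V_stall = 85.4 m/s

At 11 km, from the table: ρ = 0.365 kg/m³.
At stall, lift equals weight: L = W = m·g = 10100 × 9.81 = 99080 N.
From L = ½ρV²S·CL,max = W: V_stall = √(2W/(ρSCL,max)) = √(2·99080/(0.365·44.3·1.68))
V_stall = √7295 = 85.4 m/s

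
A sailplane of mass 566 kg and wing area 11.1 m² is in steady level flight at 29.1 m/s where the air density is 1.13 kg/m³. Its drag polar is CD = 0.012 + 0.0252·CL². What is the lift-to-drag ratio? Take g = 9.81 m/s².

Weight W = mg = 566 × 9.81 = 5552.5 N; in level flight L = W.
Dynamic pressure q = 0.5 × 1.13 × 29.1² = 478.4 Pa.
CL = 2W/(ρv²S) = 2×5552.5/(1.13×29.1²×11.1) = 1.046.
CD = 0.012 + 0.0252 × 1.046² = 0.03955.
L/D = CL/CD = 1.046 / 0.03955 = 26.4

L/D = 26.4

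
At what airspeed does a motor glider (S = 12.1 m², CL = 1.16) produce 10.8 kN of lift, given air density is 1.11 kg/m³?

L = ½ρv²S·CL ⇒ v = √(2L/(ρ·S·CL))
v = √(2 × 10800 / (1.11 × 12.1 × 1.16)) = √1386 = 37.2 m/s

v = 37.2 m/s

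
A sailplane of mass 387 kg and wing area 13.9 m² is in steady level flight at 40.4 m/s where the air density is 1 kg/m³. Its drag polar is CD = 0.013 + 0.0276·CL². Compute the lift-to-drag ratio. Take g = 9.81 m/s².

L/D = 20.8

Weight W = mg = 387 × 9.81 = 3796.5 N; in level flight L = W.
Dynamic pressure q = 0.5 × 1 × 40.4² = 816.1 Pa.
Required CL = L/(qS) = 3796.5/(816.1·13.9) = 0.3347.
CD = 0.013 + 0.0276 × 0.3347² = 0.01609.
L/D = CL/CD = 0.3347 / 0.01609 = 20.8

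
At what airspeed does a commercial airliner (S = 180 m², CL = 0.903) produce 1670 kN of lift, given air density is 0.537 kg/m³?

L = ½ρv²S·CL ⇒ v = √(2L/(ρ·S·CL))
v = √(2 × 1.67×10^6 / (0.537 × 180 × 0.903)) = √38270 = 196 m/s

v = 196 m/s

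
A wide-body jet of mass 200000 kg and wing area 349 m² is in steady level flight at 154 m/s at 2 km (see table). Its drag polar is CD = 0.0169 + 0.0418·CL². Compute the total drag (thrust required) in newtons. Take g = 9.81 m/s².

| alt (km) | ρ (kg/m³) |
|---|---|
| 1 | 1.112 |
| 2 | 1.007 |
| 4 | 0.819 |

At 2 km, from the table: ρ = 1.007 kg/m³.
Level flight ⇒ L = W = m·g = 200000 × 9.81 = 1.962×10^6 N.
Dynamic pressure q = 0.5 × 1.007 × 154² = 11940 Pa.
CL = W/(q·S) = 1.962×10^6 / (11940 × 349) = 0.4708.
CD = 0.0169 + 0.0418 × 0.4708² = 0.02616.
D = q·S·CD = 11940 × 349 × 0.02616 = 1.09×10^5 N

D = 1.09×10^5 N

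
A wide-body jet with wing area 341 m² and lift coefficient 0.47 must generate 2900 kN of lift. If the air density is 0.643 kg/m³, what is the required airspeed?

L = ½ρv²S·CL ⇒ v = √(2L/(ρ·S·CL))
v = √(2 × 2.9×10^6 / (0.643 × 341 × 0.47)) = √56280 = 237 m/s

v = 237 m/s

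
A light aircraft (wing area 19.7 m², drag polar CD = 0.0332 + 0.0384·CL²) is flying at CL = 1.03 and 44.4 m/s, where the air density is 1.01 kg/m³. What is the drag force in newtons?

D = 1450 N

CD = 0.0332 + 0.0384 × 1.03² = 0.07394
D = ½ρv²S·CD = ½ × 1.01 × 44.4² × 19.7 × 0.07394 = 1450 N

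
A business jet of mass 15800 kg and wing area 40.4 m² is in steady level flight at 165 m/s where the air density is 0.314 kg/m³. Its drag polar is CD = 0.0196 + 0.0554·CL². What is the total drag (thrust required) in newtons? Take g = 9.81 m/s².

D = 11100 N

Level flight ⇒ L = W = m·g = 15800 × 9.81 = 1.55×10^5 N.
Dynamic pressure q = 0.5 × 0.314 × 165² = 4274 Pa.
CL = W/(q·S) = 1.55×10^5 / (4274 × 40.4) = 0.8976.
CD = 0.0196 + 0.0554 × 0.8976² = 0.06423.
D = q·S·CD = 4274 × 40.4 × 0.06423 = 11090 N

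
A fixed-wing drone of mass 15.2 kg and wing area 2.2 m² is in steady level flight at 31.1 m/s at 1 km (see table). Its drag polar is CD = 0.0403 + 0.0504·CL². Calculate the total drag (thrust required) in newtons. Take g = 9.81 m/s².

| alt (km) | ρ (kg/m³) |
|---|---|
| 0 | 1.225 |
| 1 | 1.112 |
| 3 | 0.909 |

At 1 km, from the table: ρ = 1.112 kg/m³.
Level flight ⇒ L = W = m·g = 15.2 × 9.81 = 149.11 N.
Dynamic pressure q = 0.5 × 1.112 × 31.1² = 537.8 Pa.
Required CL = L/(qS) = 149.11/(537.8·2.2) = 0.126.
CD = 0.0403 + 0.0504 × 0.126² = 0.0411.
D = q·S·CD = 537.8 × 2.2 × 0.0411 = 48.63 N

D = 48.6 N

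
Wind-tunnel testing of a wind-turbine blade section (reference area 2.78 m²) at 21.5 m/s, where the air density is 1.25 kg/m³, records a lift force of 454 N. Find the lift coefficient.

CL = 0.565

From L = ½ρv²S·CL, rearranging gives CL = 2L/(ρv²S).
CL = 2 × 454 / (1.25 × 21.5² × 2.78) = 0.565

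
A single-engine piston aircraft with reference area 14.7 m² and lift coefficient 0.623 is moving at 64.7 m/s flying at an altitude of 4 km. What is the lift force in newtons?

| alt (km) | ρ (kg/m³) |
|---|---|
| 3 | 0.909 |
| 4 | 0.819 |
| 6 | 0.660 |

At 4 km, from the table: ρ = 0.819 kg/m³.
Dynamic pressure q = ½ρv² = ½ × 0.819 × 64.7² = 1714 Pa.
L = q·S·CL = 1714 × 14.7 × 0.623 = 15700 N ≈ 15.7 kN

L = 15700 N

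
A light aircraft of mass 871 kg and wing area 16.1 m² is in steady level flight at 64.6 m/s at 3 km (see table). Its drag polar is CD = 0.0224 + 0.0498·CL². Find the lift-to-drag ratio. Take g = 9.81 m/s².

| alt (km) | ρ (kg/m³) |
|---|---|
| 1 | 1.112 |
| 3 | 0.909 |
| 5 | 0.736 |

At 3 km, from the table: ρ = 0.909 kg/m³.
Weight W = mg = 871 × 9.81 = 8544.5 N; in level flight L = W.
Dynamic pressure q = 0.5 × 0.909 × 64.6² = 1897 Pa.
Required CL = L/(qS) = 8544.5/(1897·16.1) = 0.2798.
CD = 0.0224 + 0.0498 × 0.2798² = 0.0263.
L/D = CL/CD = 0.2798 / 0.0263 = 10.6

L/D = 10.6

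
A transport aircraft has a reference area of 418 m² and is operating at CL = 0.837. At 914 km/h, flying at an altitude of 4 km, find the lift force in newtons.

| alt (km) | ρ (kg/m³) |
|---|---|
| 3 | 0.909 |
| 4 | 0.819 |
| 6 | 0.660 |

At 4 km, from the table: ρ = 0.819 kg/m³.
Convert speed: v = 914 km/h ÷ 3.6 = 253.9 m/s.
L = ½ρv²S·CL = ½ × 0.819 × 253.9² × 418 × 0.837 = 9.24×10^6 N ≈ 9240 kN

L = 9.24×10^6 N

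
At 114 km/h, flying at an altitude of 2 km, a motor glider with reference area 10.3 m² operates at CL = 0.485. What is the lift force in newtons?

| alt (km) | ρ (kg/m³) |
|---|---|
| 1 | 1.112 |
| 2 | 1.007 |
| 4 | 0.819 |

At 2 km, from the table: ρ = 1.007 kg/m³.
Convert speed: v = 114 km/h ÷ 3.6 = 31.67 m/s.
Dynamic pressure q = ½ρv² = ½ × 1.007 × 31.67² = 504.9 Pa.
L = q·S·CL = 504.9 × 10.3 × 0.485 = 2520 N

L = 2520 N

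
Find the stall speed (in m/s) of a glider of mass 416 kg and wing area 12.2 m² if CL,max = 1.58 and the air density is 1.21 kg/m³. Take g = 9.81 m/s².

Weight W = mg = 416 × 9.81 = 4081 N.
From L = ½ρV²S·CL,max = W: V_stall = √(2W/(ρSCL,max)) = √(2·4081/(1.21·12.2·1.58))
V_stall = √349.9 = 18.7 m/s

V_stall = 18.7 m/s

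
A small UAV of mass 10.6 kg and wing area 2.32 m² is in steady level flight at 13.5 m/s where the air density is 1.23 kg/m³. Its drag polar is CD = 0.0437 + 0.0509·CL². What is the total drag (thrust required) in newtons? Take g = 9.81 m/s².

D = 13.5 N

In steady level flight, lift balances weight: W = mg = 10.6 × 9.81 = 103.99 N.
q = ½ρv² = ½ × 1.23 × 13.5² = 112.1 Pa.
CL = W/(q·S) = 103.99 / (112.1 × 2.32) = 0.3999.
CD = 0.0437 + 0.0509 × 0.3999² = 0.05184.
D = q·S·CD = 112.1 × 2.32 × 0.05184 = 13.48 N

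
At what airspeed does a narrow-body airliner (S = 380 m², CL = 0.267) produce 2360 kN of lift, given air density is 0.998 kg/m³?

v = 216 m/s

L = ½ρv²S·CL ⇒ v = √(2L/(ρ·S·CL))
v = √(2 × 2.36×10^6 / (0.998 × 380 × 0.267)) = √46610 = 216 m/s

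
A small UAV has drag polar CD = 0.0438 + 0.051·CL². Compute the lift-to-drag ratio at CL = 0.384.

L/D = 7.48

CD = 0.0438 + 0.051 × 0.384² = 0.05132
L/D = CL/CD = 0.384 / 0.05132 = 7.48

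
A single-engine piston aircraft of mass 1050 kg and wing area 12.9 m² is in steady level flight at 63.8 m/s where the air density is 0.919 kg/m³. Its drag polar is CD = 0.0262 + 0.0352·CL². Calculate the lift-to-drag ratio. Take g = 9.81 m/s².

L/D = 13.1

Level flight ⇒ L = W = m·g = 1050 × 9.81 = 10300 N.
Dynamic pressure q = 0.5 × 0.919 × 63.8² = 1870 Pa.
CL = W/(q·S) = 10300 / (1870 × 12.9) = 0.4269.
CD = 0.0262 + 0.0352 × 0.4269² = 0.03262.
L/D = CL/CD = 0.4269 / 0.03262 = 13.1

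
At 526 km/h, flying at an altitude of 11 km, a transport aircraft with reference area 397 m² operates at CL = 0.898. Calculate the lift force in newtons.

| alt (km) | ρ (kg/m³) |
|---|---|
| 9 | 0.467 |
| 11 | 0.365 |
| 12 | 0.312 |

L = 1.39×10^6 N

At 11 km, from the table: ρ = 0.365 kg/m³.
Convert speed: v = 526 km/h ÷ 3.6 = 146.1 m/s.
Dynamic pressure q = ½ρv² = ½ × 0.365 × 146.1² = 3896 Pa.
L = q·S·CL = 3896 × 397 × 0.898 = 1.39×10^6 N ≈ 1390 kN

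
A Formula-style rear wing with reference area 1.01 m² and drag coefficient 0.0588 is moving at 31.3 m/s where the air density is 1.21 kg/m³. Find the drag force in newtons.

D = ½ρv²S·CD = ½ × 1.21 × 31.3² × 1.01 × 0.0588 = 35.2 N

D = 35.2 N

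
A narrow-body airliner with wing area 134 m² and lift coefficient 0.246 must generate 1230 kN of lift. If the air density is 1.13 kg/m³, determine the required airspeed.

v = 257 m/s

L = ½ρv²S·CL ⇒ v = √(2L/(ρ·S·CL))
v = √(2 × 1.23×10^6 / (1.13 × 134 × 0.246)) = √66040 = 257 m/s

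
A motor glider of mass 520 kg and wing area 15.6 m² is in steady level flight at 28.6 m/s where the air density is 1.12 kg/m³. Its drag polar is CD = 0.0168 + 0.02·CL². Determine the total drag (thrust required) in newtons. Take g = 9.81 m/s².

D = 193 N

Level flight ⇒ L = W = m·g = 520 × 9.81 = 5101.2 N.
q = ½ρv² = ½ × 1.12 × 28.6² = 458.1 Pa.
CL = W/(q·S) = 5101.2 / (458.1 × 15.6) = 0.7139.
CD = 0.0168 + 0.02 × 0.7139² = 0.02699.
D = q·S·CD = 458.1 × 15.6 × 0.02699 = 192.9 N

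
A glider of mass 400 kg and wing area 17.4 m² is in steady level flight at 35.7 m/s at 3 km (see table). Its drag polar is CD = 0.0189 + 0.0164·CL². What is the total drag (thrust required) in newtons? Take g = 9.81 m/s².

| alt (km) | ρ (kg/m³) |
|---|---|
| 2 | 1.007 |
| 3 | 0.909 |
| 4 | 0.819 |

D = 216 N

At 3 km, from the table: ρ = 0.909 kg/m³.
In steady level flight, lift balances weight: W = mg = 400 × 9.81 = 3924 N.
Dynamic pressure q = 0.5 × 0.909 × 35.7² = 579.3 Pa.
CL = W/(q·S) = 3924 / (579.3 × 17.4) = 0.3893.
CD = 0.0189 + 0.0164 × 0.3893² = 0.02139.
D = q·S·CD = 579.3 × 17.4 × 0.02139 = 215.5 N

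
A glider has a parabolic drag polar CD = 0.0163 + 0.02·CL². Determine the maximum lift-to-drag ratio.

(L/D)max = 27.7

For CD = CD0 + K·CL², (L/D)max occurs at CL* = √(CD0/K) and equals 1/(2√(K·CD0)).
(L/D)max = 1/(2√(0.02 × 0.0163)) = 1/(2 × 0.01806) = 27.7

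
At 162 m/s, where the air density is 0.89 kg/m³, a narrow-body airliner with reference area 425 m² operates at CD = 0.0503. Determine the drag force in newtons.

Dynamic pressure q = ½ρv² = ½ × 0.89 × 162² = 11680 Pa.
D = q·S·CD = 11680 × 425 × 0.0503 = 2.5×10^5 N ≈ 250 kN

D = 2.5×10^5 N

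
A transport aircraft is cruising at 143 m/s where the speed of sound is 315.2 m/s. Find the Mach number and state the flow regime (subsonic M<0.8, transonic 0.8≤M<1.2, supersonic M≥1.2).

M = 0.454 (subsonic)

M = v/a = 143 / 315.2 = 0.454
M = 0.454 → subsonic.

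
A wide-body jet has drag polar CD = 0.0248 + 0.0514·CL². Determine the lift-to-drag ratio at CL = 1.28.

CD = 0.0248 + 0.0514 × 1.28² = 0.109
L/D = CL/CD = 1.28 / 0.109 = 11.7

L/D = 11.7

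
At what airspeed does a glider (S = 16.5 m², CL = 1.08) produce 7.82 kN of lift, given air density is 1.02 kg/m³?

v = 29.3 m/s

L = ½ρv²S·CL ⇒ v = √(2L/(ρ·S·CL))
v = √(2 × 7820 / (1.02 × 16.5 × 1.08)) = √860.5 = 29.3 m/s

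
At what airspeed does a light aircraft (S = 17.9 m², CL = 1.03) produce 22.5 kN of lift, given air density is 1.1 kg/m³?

L = ½ρv²S·CL ⇒ v = √(2L/(ρ·S·CL))
v = √(2 × 22500 / (1.1 × 17.9 × 1.03)) = √2219 = 47.1 m/s

v = 47.1 m/s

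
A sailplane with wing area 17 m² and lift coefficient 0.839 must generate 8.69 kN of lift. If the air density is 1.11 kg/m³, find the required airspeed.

v = 33.1 m/s

L = ½ρv²S·CL ⇒ v = √(2L/(ρ·S·CL))
v = √(2 × 8690 / (1.11 × 17 × 0.839)) = √1098 = 33.1 m/s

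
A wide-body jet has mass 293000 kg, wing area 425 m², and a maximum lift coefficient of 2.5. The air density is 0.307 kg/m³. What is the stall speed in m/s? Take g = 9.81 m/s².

At stall, lift equals weight: L = W = m·g = 293000 × 9.81 = 2.874×10^6 N.
From L = ½ρV²S·CL,max = W: V_stall = √(2W/(ρSCL,max)) = √(2·2.874×10^6/(0.307·425·2.5))
V_stall = √17620 = 133 m/s

V_stall = 133 m/s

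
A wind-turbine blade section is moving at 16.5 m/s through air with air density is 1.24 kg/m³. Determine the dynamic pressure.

q = ½ρv² = ½ × 1.24 × 16.5² = 169 Pa

q = 169 Pa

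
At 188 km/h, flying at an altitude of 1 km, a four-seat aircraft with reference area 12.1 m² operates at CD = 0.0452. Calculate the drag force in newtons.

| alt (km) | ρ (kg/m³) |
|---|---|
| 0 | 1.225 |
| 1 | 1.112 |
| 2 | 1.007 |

At 1 km, from the table: ρ = 1.112 kg/m³.
Convert speed: v = 188 km/h ÷ 3.6 = 52.22 m/s.
Dynamic pressure q = ½ρv² = ½ × 1.112 × 52.22² = 1516 Pa.
D = q·S·CD = 1516 × 12.1 × 0.0452 = 829 N

D = 829 N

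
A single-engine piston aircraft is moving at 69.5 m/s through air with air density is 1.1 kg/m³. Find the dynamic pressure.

q = 2660 Pa

q = ½ρv² = ½ × 1.1 × 69.5² = 2660 Pa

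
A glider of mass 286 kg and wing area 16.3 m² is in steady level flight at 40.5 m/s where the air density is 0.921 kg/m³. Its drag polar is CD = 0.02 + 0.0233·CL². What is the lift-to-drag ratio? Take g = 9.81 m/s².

L/D = 10.7

In steady level flight, lift balances weight: W = mg = 286 × 9.81 = 2805.7 N.
q = ½ρv² = ½ × 0.921 × 40.5² = 755.3 Pa.
CL = 2W/(ρv²S) = 2×2805.7/(0.921×40.5²×16.3) = 0.2279.
CD = 0.02 + 0.0233 × 0.2279² = 0.02121.
L/D = CL/CD = 0.2279 / 0.02121 = 10.7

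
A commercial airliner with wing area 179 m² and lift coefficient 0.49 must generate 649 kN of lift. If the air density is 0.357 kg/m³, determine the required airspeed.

v = 204 m/s

L = ½ρv²S·CL ⇒ v = √(2L/(ρ·S·CL))
v = √(2 × 6.49×10^5 / (0.357 × 179 × 0.49)) = √41450 = 204 m/s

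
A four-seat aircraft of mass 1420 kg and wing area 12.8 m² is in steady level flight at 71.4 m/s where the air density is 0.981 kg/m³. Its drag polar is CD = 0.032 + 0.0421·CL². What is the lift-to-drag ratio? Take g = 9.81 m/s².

In steady level flight, lift balances weight: W = mg = 1420 × 9.81 = 13930 N.
Dynamic pressure q = 0.5 × 0.981 × 71.4² = 2501 Pa.
Required CL = L/(qS) = 13930/(2501·12.8) = 0.4352.
CD = 0.032 + 0.0421 × 0.4352² = 0.03997.
L/D = CL/CD = 0.4352 / 0.03997 = 10.9

L/D = 10.9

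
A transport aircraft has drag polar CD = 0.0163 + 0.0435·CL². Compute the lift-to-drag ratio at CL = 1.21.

L/D = 15.1

CD = 0.0163 + 0.0435 × 1.21² = 0.07999
L/D = CL/CD = 1.21 / 0.07999 = 15.1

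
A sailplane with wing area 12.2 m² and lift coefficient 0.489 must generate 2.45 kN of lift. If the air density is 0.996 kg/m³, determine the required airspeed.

L = ½ρv²S·CL ⇒ v = √(2L/(ρ·S·CL))
v = √(2 × 2450 / (0.996 × 12.2 × 0.489)) = √824.6 = 28.7 m/s

v = 28.7 m/s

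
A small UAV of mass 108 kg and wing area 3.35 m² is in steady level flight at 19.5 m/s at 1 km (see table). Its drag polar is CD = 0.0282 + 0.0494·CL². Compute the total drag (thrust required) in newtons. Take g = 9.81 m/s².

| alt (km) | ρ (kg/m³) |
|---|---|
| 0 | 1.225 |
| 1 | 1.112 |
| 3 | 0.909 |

At 1 km, from the table: ρ = 1.112 kg/m³.
Level flight ⇒ L = W = m·g = 108 × 9.81 = 1059.5 N.
q = ½ρv² = ½ × 1.112 × 19.5² = 211.4 Pa.
Required CL = L/(qS) = 1059.5/(211.4·3.35) = 1.496.
CD = 0.0282 + 0.0494 × 1.496² = 0.1387.
D = q·S·CD = 211.4 × 3.35 × 0.1387 = 98.27 N

D = 98.3 N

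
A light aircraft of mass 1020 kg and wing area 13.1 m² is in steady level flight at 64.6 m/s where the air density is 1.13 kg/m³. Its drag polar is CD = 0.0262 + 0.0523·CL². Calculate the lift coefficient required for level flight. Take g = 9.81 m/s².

CL = 0.324

Weight W = mg = 1020 × 9.81 = 10006 N; in level flight L = W.
q = ½ρv² = ½ × 1.13 × 64.6² = 2358 Pa.
Required CL = L/(qS) = 10006/(2358·13.1) = 0.324.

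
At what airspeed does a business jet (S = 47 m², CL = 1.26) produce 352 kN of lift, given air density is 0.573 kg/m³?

v = 144 m/s

L = ½ρv²S·CL ⇒ v = √(2L/(ρ·S·CL))
v = √(2 × 3.52×10^5 / (0.573 × 47 × 1.26)) = √20750 = 144 m/s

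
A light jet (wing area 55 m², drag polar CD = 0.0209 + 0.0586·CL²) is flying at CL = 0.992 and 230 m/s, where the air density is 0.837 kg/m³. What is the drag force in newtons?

CD = 0.0209 + 0.0586 × 0.992² = 0.07857
D = ½ρv²S·CD = ½ × 0.837 × 230² × 55 × 0.07857 = 95700 N

D = 95700 N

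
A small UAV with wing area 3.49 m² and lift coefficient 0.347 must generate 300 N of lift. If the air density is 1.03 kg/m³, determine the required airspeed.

v = 21.9 m/s

L = ½ρv²S·CL ⇒ v = √(2L/(ρ·S·CL))
v = √(2 × 300 / (1.03 × 3.49 × 0.347)) = √481 = 21.9 m/s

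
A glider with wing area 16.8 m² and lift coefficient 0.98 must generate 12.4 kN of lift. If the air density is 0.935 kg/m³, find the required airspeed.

v = 40.1 m/s

L = ½ρv²S·CL ⇒ v = √(2L/(ρ·S·CL))
v = √(2 × 12400 / (0.935 × 16.8 × 0.98)) = √1611 = 40.1 m/s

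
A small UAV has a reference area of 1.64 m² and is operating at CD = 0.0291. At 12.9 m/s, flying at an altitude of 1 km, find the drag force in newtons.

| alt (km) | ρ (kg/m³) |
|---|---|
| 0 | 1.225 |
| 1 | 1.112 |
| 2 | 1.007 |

D = 4.42 N

At 1 km, from the table: ρ = 1.112 kg/m³.
Dynamic pressure q = ½ρv² = ½ × 1.112 × 12.9² = 92.52 Pa.
D = q·S·CD = 92.52 × 1.64 × 0.0291 = 4.42 N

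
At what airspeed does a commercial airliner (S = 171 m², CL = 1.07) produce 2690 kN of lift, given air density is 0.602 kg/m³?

L = ½ρv²S·CL ⇒ v = √(2L/(ρ·S·CL))
v = √(2 × 2.69×10^6 / (0.602 × 171 × 1.07)) = √48840 = 221 m/s

v = 221 m/s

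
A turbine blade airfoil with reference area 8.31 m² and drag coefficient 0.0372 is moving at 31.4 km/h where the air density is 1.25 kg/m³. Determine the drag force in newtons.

Convert speed: v = 31.4 km/h ÷ 3.6 = 8.722 m/s.
D = ½ρv²S·CD = ½ × 1.25 × 8.722² × 8.31 × 0.0372 = 14.7 N

D = 14.7 N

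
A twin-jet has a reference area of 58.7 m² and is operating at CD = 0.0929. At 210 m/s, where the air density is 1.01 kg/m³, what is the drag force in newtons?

D = 1.21×10^5 N

Dynamic pressure q = ½ρv² = ½ × 1.01 × 210² = 22270 Pa.
D = q·S·CD = 22270 × 58.7 × 0.0929 = 1.21×10^5 N ≈ 121 kN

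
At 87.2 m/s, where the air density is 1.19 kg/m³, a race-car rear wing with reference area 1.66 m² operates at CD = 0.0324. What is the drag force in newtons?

Dynamic pressure q = ½ρv² = ½ × 1.19 × 87.2² = 4524 Pa.
D = q·S·CD = 4524 × 1.66 × 0.0324 = 243 N

D = 243 N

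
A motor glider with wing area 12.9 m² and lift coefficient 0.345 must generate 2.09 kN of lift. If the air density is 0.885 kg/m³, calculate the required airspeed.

L = ½ρv²S·CL ⇒ v = √(2L/(ρ·S·CL))
v = √(2 × 2090 / (0.885 × 12.9 × 0.345)) = √1061 = 32.6 m/s

v = 32.6 m/s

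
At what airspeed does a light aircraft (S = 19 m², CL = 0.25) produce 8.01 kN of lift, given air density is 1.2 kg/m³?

L = ½ρv²S·CL ⇒ v = √(2L/(ρ·S·CL))
v = √(2 × 8010 / (1.2 × 19 × 0.25)) = √2811 = 53 m/s

v = 53 m/s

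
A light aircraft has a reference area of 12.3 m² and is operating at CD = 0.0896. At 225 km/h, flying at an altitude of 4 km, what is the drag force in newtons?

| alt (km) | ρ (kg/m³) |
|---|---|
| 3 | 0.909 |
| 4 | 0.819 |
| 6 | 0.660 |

D = 1760 N

At 4 km, from the table: ρ = 0.819 kg/m³.
Convert speed: v = 225 km/h ÷ 3.6 = 62.5 m/s.
Dynamic pressure q = ½ρv² = ½ × 0.819 × 62.5² = 1600 Pa.
D = q·S·CD = 1600 × 12.3 × 0.0896 = 1760 N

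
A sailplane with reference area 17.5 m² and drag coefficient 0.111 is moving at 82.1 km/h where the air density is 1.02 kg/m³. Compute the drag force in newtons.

D = 515 N

Convert speed: v = 82.1 km/h ÷ 3.6 = 22.81 m/s.
Dynamic pressure q = ½ρv² = ½ × 1.02 × 22.81² = 265.2 Pa.
D = q·S·CD = 265.2 × 17.5 × 0.111 = 515 N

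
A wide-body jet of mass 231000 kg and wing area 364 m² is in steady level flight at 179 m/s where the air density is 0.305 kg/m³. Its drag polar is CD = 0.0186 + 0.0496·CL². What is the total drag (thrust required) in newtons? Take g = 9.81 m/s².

In steady level flight, lift balances weight: W = mg = 231000 × 9.81 = 2.2661×10^6 N.
Dynamic pressure q = 0.5 × 0.305 × 179² = 4886 Pa.
CL = 2W/(ρv²S) = 2×2.2661×10^6/(0.305×179²×364) = 1.274.
CD = 0.0186 + 0.0496 × 1.274² = 0.09912.
D = q·S·CD = 4886 × 364 × 0.09912 = 1.763×10^5 N

D = 1.76×10^5 N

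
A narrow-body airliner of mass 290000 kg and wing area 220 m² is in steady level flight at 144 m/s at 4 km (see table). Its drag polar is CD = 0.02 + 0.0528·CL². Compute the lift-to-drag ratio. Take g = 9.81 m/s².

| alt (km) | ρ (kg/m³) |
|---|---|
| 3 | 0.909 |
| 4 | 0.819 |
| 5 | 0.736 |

L/D = 10.7

At 4 km, from the table: ρ = 0.819 kg/m³.
In steady level flight, lift balances weight: W = mg = 290000 × 9.81 = 2.8449×10^6 N.
Dynamic pressure q = 0.5 × 0.819 × 144² = 8491 Pa.
CL = W/(q·S) = 2.8449×10^6 / (8491 × 220) = 1.523.
CD = 0.02 + 0.0528 × 1.523² = 0.1425.
L/D = CL/CD = 1.523 / 0.1425 = 10.7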